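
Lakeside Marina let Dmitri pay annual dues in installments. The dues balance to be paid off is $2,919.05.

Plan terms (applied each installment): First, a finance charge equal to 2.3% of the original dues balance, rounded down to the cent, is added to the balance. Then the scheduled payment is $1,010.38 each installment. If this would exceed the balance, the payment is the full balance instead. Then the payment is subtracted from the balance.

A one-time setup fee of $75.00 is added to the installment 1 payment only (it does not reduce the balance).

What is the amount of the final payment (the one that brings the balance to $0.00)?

Installment 1: opening $2,919.05; interest $67.13 → $2,986.18; payment $1,010.38 (+ $75.00 fee); balance $1,975.80
Installment 2: opening $1,975.80; interest $67.13 → $2,042.93; payment $1,010.38; balance $1,032.55
Installment 3: opening $1,032.55; interest $67.13 → $1,099.68; payment $1,010.38; balance $89.30
Installment 4: opening $89.30; interest $67.13 → $156.43; payment $156.43; balance $0.00

$156.43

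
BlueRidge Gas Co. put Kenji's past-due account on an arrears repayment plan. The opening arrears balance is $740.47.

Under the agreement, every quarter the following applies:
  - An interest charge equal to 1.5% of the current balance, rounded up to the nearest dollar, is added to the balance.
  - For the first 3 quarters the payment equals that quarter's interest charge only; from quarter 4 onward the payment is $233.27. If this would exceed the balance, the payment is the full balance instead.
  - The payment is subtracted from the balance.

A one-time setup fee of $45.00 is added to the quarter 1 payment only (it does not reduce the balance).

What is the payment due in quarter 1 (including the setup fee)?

Quarter 1: $740.47 +$12.00 interest = $752.47; pay $12.00 (+ $45.00 fee) → $740.47

$57.00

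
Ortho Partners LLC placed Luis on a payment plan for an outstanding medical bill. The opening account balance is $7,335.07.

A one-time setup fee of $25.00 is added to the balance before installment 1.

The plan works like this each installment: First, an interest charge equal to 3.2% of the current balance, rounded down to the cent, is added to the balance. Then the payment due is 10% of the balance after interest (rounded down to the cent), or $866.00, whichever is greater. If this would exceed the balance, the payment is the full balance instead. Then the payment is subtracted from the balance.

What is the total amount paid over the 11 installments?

$8,727.44

Installment 1: $7,360.07 +$235.52 interest = $7,595.59; pay $866.00 → $6,729.59
Installment 2: $6,729.59 +$215.34 interest = $6,944.93; pay $866.00 → $6,078.93
Installment 3: $6,078.93 +$194.52 interest = $6,273.45; pay $866.00 → $5,407.45
Installment 4: $5,407.45 +$173.03 interest = $5,580.48; pay $866.00 → $4,714.48
Installment 5: $4,714.48 +$150.86 interest = $4,865.34; pay $866.00 → $3,999.34
Installment 6: $3,999.34 +$127.97 interest = $4,127.31; pay $866.00 → $3,261.31
Installment 7: $3,261.31 +$104.36 interest = $3,365.67; pay $866.00 → $2,499.67
Installment 8: $2,499.67 +$79.98 interest = $2,579.65; pay $866.00 → $1,713.65
Installment 9: $1,713.65 +$54.83 interest = $1,768.48; pay $866.00 → $902.48
Installment 10: $902.48 +$28.87 interest = $931.35; pay $866.00 → $65.35
Installment 11: $65.35 +$2.09 interest = $67.44; pay $67.44 → $0.00
Total paid: $8,727.44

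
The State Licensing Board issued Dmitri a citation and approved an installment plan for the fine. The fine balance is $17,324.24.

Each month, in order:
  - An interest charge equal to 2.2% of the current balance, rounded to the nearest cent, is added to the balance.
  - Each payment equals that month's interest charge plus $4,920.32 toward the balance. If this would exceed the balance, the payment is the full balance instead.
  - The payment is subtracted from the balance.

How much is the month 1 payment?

Month 1: opening $17,324.24; interest $381.13 → $17,705.37; payment $5,301.45; balance $12,403.92

$5,301.45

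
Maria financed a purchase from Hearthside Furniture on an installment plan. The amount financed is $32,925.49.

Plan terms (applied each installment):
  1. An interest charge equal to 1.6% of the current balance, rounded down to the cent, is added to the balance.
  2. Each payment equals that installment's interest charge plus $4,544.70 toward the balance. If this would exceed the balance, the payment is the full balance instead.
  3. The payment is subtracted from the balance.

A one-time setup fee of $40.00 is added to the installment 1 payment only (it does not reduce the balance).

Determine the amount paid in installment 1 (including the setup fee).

Installment 1: $32,925.49 +$526.80 interest = $33,452.29; pay $5,071.50 (+ $40.00 fee) → $28,380.79

$5,111.50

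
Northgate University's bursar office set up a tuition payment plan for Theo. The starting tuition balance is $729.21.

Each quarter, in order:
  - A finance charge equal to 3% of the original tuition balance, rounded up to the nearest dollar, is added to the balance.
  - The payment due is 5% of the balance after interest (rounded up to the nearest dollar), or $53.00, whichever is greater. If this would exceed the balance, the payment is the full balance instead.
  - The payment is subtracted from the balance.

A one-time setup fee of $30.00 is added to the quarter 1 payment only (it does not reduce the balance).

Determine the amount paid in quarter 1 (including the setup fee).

$83.00

Quarter 1: $729.21 +$22.00 interest = $751.21; pay $53.00 (+ $30.00 fee) → $698.21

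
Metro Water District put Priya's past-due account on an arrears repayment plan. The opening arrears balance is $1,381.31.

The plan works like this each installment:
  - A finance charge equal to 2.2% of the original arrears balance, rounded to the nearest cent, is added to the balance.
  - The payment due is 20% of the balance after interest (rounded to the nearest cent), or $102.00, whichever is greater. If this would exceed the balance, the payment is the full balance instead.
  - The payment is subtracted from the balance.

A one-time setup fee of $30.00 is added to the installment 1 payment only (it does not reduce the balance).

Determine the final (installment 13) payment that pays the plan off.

# | Opening | Interest | Payment | Fee | End bal
1 | $1,381.31 | $30.39 | $282.34 | $30.00 | $1,129.36
2 | $1,129.36 | $30.39 | $231.95 | — | $927.80
3 | $927.80 | $30.39 | $191.64 | — | $766.55
4 | $766.55 | $30.39 | $159.39 | — | $637.55
5 | $637.55 | $30.39 | $133.59 | — | $534.35
6 | $534.35 | $30.39 | $112.95 | — | $451.79
7 | $451.79 | $30.39 | $102.00 | — | $380.18
8 | $380.18 | $30.39 | $102.00 | — | $308.57
9 | $308.57 | $30.39 | $102.00 | — | $236.96
10 | $236.96 | $30.39 | $102.00 | — | $165.35
11 | $165.35 | $30.39 | $102.00 | — | $93.74
12 | $93.74 | $30.39 | $102.00 | — | $22.13
13 | $22.13 | $30.39 | $52.52 | — | $0.00

$52.52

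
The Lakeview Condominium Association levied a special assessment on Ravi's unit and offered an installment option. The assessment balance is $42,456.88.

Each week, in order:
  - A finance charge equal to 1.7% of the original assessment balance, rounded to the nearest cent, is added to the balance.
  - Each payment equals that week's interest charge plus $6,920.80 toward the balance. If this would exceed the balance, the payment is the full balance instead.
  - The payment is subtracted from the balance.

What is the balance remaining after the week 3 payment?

$21,694.48

Week 1: opening $42,456.88; interest $721.77 → $43,178.65; payment $7,642.57; balance $35,536.08
Week 2: opening $35,536.08; interest $721.77 → $36,257.85; payment $7,642.57; balance $28,615.28
Week 3: opening $28,615.28; interest $721.77 → $29,337.05; payment $7,642.57; balance $21,694.48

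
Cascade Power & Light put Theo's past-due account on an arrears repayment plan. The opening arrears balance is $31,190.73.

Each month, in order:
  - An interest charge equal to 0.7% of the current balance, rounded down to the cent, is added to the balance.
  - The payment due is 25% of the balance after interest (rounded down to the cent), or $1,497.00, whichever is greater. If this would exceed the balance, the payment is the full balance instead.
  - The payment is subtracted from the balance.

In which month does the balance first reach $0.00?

Month 1: opening $31,190.73; interest $218.33 → $31,409.06; payment $7,852.26; balance $23,556.80
Month 2: opening $23,556.80; interest $164.89 → $23,721.69; payment $5,930.42; balance $17,791.27
Month 3: opening $17,791.27; interest $124.53 → $17,915.80; payment $4,478.95; balance $13,436.85
Month 4: opening $13,436.85; interest $94.05 → $13,530.90; payment $3,382.72; balance $10,148.18
Month 5: opening $10,148.18; interest $71.03 → $10,219.21; payment $2,554.80; balance $7,664.41
Month 6: opening $7,664.41; interest $53.65 → $7,718.06; payment $1,929.51; balance $5,788.55
Month 7: opening $5,788.55; interest $40.51 → $5,829.06; payment $1,497.00; balance $4,332.06
Month 8: opening $4,332.06; interest $30.32 → $4,362.38; payment $1,497.00; balance $2,865.38
Month 9: opening $2,865.38; interest $20.05 → $2,885.43; payment $1,497.00; balance $1,388.43
Month 10: opening $1,388.43; interest $9.71 → $1,398.14; payment $1,398.14; balance $0.00
Balance reaches $0.00 in month 10.

10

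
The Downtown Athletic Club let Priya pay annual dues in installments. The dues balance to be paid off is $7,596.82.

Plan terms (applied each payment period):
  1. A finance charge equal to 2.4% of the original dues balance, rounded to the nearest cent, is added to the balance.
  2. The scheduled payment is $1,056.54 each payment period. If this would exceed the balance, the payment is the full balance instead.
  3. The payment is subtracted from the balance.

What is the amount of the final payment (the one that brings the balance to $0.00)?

Payment period 1: opening $7,596.82; interest $182.32 → $7,779.14; payment $1,056.54; balance $6,722.60
Payment period 2: opening $6,722.60; interest $182.32 → $6,904.92; payment $1,056.54; balance $5,848.38
Payment period 3: opening $5,848.38; interest $182.32 → $6,030.70; payment $1,056.54; balance $4,974.16
Payment period 4: opening $4,974.16; interest $182.32 → $5,156.48; payment $1,056.54; balance $4,099.94
Payment period 5: opening $4,099.94; interest $182.32 → $4,282.26; payment $1,056.54; balance $3,225.72
Payment period 6: opening $3,225.72; interest $182.32 → $3,408.04; payment $1,056.54; balance $2,351.50
Payment period 7: opening $2,351.50; interest $182.32 → $2,533.82; payment $1,056.54; balance $1,477.28
Payment period 8: opening $1,477.28; interest $182.32 → $1,659.60; payment $1,056.54; balance $603.06
Payment period 9: opening $603.06; interest $182.32 → $785.38; payment $785.38; balance $0.00

$785.38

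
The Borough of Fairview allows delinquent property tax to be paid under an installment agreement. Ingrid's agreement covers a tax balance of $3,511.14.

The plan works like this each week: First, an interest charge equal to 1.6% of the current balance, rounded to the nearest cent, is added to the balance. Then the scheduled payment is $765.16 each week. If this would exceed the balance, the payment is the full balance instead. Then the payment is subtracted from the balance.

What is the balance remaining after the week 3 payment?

$1,349.98

# | Opening | Interest | Payment | End bal
1 | $3,511.14 | $56.18 | $765.16 | $2,802.16
2 | $2,802.16 | $44.83 | $765.16 | $2,081.83
3 | $2,081.83 | $33.31 | $765.16 | $1,349.98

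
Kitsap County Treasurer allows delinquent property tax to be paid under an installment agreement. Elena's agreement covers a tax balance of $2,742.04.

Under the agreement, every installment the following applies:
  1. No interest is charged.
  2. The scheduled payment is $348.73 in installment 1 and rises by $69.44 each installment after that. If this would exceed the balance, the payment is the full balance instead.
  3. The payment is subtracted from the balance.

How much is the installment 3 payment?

# | Opening | Payment | End bal
1 | $2,742.04 | $348.73 | $2,393.31
2 | $2,393.31 | $418.17 | $1,975.14
3 | $1,975.14 | $487.61 | $1,487.53

$487.61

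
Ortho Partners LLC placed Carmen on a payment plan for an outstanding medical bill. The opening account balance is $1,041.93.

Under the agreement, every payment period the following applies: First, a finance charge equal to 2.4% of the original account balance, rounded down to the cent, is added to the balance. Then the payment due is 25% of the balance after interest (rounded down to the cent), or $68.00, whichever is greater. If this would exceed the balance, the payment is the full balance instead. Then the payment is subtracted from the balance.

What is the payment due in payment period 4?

$126.98

# | Opening | Interest | Payment | End bal
1 | $1,041.93 | $25.00 | $266.73 | $800.20
2 | $800.20 | $25.00 | $206.30 | $618.90
3 | $618.90 | $25.00 | $160.97 | $482.93
4 | $482.93 | $25.00 | $126.98 | $380.95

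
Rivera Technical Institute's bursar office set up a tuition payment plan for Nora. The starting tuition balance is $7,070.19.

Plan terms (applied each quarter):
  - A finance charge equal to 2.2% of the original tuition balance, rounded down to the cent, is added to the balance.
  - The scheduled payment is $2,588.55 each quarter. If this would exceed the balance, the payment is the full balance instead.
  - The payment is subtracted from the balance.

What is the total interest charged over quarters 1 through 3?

$466.62

Quarter 1: $7,070.19 +$155.54 interest = $7,225.73; pay $2,588.55 → $4,637.18
Quarter 2: $4,637.18 +$155.54 interest = $4,792.72; pay $2,588.55 → $2,204.17
Quarter 3: $2,204.17 +$155.54 interest = $2,359.71; pay $2,359.71 → $0.00
Total interest: $155.54 + $155.54 + $155.54 = $466.62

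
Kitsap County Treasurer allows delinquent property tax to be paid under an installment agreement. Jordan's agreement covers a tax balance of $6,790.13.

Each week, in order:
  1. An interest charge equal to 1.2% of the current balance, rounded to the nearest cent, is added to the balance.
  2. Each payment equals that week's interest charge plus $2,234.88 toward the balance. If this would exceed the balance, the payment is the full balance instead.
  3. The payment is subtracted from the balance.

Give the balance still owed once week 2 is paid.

# | Opening | Interest | Payment | End bal
1 | $6,790.13 | $81.48 | $2,316.36 | $4,555.25
2 | $4,555.25 | $54.66 | $2,289.54 | $2,320.37

$2,320.37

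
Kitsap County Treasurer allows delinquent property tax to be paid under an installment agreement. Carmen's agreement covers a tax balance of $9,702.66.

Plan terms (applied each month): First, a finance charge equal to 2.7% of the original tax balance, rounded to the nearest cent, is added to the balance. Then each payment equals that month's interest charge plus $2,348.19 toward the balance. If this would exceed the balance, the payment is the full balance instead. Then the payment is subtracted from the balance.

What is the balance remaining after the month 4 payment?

$309.90

Month 1: $9,702.66 +$261.97 interest = $9,964.63; pay $2,610.16 → $7,354.47
Month 2: $7,354.47 +$261.97 interest = $7,616.44; pay $2,610.16 → $5,006.28
Month 3: $5,006.28 +$261.97 interest = $5,268.25; pay $2,610.16 → $2,658.09
Month 4: $2,658.09 +$261.97 interest = $2,920.06; pay $2,610.16 → $309.90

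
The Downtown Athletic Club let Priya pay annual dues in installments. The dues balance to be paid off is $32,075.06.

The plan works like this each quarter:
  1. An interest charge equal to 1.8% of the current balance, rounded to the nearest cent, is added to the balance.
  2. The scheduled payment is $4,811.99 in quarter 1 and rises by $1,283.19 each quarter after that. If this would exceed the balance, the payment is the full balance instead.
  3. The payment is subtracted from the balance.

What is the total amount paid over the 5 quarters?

$33,952.67

# | Opening | Interest | Payment | End bal
1 | $32,075.06 | $577.35 | $4,811.99 | $27,840.42
2 | $27,840.42 | $501.13 | $6,095.18 | $22,246.37
3 | $22,246.37 | $400.43 | $7,378.37 | $15,268.43
4 | $15,268.43 | $274.83 | $8,661.56 | $6,881.70
5 | $6,881.70 | $123.87 | $7,005.57 | $0.00
Total paid: $33,952.67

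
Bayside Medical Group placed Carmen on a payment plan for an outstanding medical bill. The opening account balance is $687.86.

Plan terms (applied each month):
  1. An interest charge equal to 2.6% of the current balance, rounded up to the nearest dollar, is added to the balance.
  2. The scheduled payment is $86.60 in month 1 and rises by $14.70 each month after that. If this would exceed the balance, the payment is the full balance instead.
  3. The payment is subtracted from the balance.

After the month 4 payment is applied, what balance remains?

Month 1: $687.86 +$18.00 interest = $705.86; pay $86.60 → $619.26
Month 2: $619.26 +$17.00 interest = $636.26; pay $101.30 → $534.96
Month 3: $534.96 +$14.00 interest = $548.96; pay $116.00 → $432.96
Month 4: $432.96 +$12.00 interest = $444.96; pay $130.70 → $314.26

$314.26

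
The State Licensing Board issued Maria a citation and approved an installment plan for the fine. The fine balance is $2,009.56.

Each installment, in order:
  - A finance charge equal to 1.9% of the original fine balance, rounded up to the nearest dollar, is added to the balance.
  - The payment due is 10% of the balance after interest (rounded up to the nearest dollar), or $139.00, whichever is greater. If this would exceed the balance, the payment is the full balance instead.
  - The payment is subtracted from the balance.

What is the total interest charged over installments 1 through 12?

$468.00

Installment 1: opening $2,009.56; interest $39.00 → $2,048.56; payment $205.00; balance $1,843.56
Installment 2: opening $1,843.56; interest $39.00 → $1,882.56; payment $189.00; balance $1,693.56
Installment 3: opening $1,693.56; interest $39.00 → $1,732.56; payment $174.00; balance $1,558.56
Installment 4: opening $1,558.56; interest $39.00 → $1,597.56; payment $160.00; balance $1,437.56
Installment 5: opening $1,437.56; interest $39.00 → $1,476.56; payment $148.00; balance $1,328.56
Installment 6: opening $1,328.56; interest $39.00 → $1,367.56; payment $139.00; balance $1,228.56
Installment 7: opening $1,228.56; interest $39.00 → $1,267.56; payment $139.00; balance $1,128.56
Installment 8: opening $1,128.56; interest $39.00 → $1,167.56; payment $139.00; balance $1,028.56
Installment 9: opening $1,028.56; interest $39.00 → $1,067.56; payment $139.00; balance $928.56
Installment 10: opening $928.56; interest $39.00 → $967.56; payment $139.00; balance $828.56
Installment 11: opening $828.56; interest $39.00 → $867.56; payment $139.00; balance $728.56
Installment 12: opening $728.56; interest $39.00 → $767.56; payment $139.00; balance $628.56
Total interest: $39.00 + $39.00 + $39.00 + $39.00 + $39.00 + $39.00 + $39.00 + $39.00 + $39.00 + $39.00 + $39.00 + $39.00 = $468.00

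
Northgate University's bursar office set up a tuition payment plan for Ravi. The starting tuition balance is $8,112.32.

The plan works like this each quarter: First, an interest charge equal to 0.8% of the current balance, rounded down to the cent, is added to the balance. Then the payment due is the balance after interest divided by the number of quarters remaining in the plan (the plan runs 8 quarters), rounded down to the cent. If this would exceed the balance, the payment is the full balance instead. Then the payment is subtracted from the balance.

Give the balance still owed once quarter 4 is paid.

$4,187.52

Quarter 1: $8,112.32 +$64.89 interest = $8,177.21; pay $1,022.15 → $7,155.06
Quarter 2: $7,155.06 +$57.24 interest = $7,212.30; pay $1,030.32 → $6,181.98
Quarter 3: $6,181.98 +$49.45 interest = $6,231.43; pay $1,038.57 → $5,192.86
Quarter 4: $5,192.86 +$41.54 interest = $5,234.40; pay $1,046.88 → $4,187.52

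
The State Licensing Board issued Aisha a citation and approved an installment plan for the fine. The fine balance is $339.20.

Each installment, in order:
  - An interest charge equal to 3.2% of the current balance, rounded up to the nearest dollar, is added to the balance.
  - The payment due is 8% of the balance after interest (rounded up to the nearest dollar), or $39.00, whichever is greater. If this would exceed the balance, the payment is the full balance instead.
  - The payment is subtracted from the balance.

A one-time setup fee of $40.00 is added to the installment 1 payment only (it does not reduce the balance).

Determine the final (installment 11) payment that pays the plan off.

$21.20

Installment 1: $339.20 +$11.00 interest = $350.20; pay $39.00 (+ $40.00 fee) → $311.20
Installment 2: $311.20 +$10.00 interest = $321.20; pay $39.00 → $282.20
Installment 3: $282.20 +$10.00 interest = $292.20; pay $39.00 → $253.20
Installment 4: $253.20 +$9.00 interest = $262.20; pay $39.00 → $223.20
Installment 5: $223.20 +$8.00 interest = $231.20; pay $39.00 → $192.20
Installment 6: $192.20 +$7.00 interest = $199.20; pay $39.00 → $160.20
Installment 7: $160.20 +$6.00 interest = $166.20; pay $39.00 → $127.20
Installment 8: $127.20 +$5.00 interest = $132.20; pay $39.00 → $93.20
Installment 9: $93.20 +$3.00 interest = $96.20; pay $39.00 → $57.20
Installment 10: $57.20 +$2.00 interest = $59.20; pay $39.00 → $20.20
Installment 11: $20.20 +$1.00 interest = $21.20; pay $21.20 → $0.00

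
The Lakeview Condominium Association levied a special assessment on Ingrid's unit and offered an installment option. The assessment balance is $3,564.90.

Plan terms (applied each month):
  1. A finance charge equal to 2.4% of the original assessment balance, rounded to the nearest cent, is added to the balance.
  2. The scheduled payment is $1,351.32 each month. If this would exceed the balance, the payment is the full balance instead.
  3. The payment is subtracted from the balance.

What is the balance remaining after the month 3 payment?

$0.00

Month 1: $3,564.90 +$85.56 interest = $3,650.46; pay $1,351.32 → $2,299.14
Month 2: $2,299.14 +$85.56 interest = $2,384.70; pay $1,351.32 → $1,033.38
Month 3: $1,033.38 +$85.56 interest = $1,118.94; pay $1,118.94 → $0.00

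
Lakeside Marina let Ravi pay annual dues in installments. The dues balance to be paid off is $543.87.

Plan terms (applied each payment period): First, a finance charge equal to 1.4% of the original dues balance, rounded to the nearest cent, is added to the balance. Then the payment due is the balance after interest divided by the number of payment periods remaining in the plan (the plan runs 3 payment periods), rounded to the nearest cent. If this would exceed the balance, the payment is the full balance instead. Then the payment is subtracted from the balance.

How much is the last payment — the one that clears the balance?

Payment period 1: $543.87 +$7.61 interest = $551.48; pay $183.83 → $367.65
Payment period 2: $367.65 +$7.61 interest = $375.26; pay $187.63 → $187.63
Payment period 3: $187.63 +$7.61 interest = $195.24; pay $195.24 → $0.00

$195.24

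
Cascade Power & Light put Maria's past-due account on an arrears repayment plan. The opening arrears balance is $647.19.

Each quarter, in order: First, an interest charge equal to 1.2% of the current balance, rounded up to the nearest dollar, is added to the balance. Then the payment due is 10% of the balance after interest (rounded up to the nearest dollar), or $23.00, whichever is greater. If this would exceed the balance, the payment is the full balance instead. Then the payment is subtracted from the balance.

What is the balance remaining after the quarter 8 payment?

# | Opening | Interest | Payment | End bal
1 | $647.19 | $8.00 | $66.00 | $589.19
2 | $589.19 | $8.00 | $60.00 | $537.19
3 | $537.19 | $7.00 | $55.00 | $489.19
4 | $489.19 | $6.00 | $50.00 | $445.19
5 | $445.19 | $6.00 | $46.00 | $405.19
6 | $405.19 | $5.00 | $42.00 | $368.19
7 | $368.19 | $5.00 | $38.00 | $335.19
8 | $335.19 | $5.00 | $35.00 | $305.19

$305.19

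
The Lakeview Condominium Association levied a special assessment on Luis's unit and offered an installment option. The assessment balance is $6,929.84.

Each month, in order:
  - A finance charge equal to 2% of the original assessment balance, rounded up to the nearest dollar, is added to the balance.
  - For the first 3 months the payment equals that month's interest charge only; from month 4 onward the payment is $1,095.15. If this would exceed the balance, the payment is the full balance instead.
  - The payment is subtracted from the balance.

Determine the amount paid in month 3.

# | Opening | Interest | Payment | End bal
1 | $6,929.84 | $139.00 | $139.00 | $6,929.84
2 | $6,929.84 | $139.00 | $139.00 | $6,929.84
3 | $6,929.84 | $139.00 | $139.00 | $6,929.84

$139.00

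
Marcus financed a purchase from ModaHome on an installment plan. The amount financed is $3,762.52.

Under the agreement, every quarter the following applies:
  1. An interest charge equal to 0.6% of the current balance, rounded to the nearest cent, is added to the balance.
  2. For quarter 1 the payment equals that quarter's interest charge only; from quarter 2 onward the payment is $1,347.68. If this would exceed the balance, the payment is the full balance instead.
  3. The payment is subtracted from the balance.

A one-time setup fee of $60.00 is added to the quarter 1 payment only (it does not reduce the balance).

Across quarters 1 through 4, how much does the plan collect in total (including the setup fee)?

$3,888.93

Quarter 1: opening $3,762.52; interest $22.58 → $3,785.10; payment $22.58 (+ $60.00 fee); balance $3,762.52
Quarter 2: opening $3,762.52; interest $22.58 → $3,785.10; payment $1,347.68; balance $2,437.42
Quarter 3: opening $2,437.42; interest $14.62 → $2,452.04; payment $1,347.68; balance $1,104.36
Quarter 4: opening $1,104.36; interest $6.63 → $1,110.99; payment $1,110.99; balance $0.00
Total paid: $3,888.93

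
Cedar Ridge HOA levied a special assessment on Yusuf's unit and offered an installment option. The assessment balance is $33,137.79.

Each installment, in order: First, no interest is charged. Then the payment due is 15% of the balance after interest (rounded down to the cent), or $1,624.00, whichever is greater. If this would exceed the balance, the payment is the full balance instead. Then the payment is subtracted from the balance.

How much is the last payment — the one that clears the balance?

$879.24

Installment 1: opening $33,137.79; payment $4,970.66; balance $28,167.13
Installment 2: opening $28,167.13; payment $4,225.06; balance $23,942.07
Installment 3: opening $23,942.07; payment $3,591.31; balance $20,350.76
Installment 4: opening $20,350.76; payment $3,052.61; balance $17,298.15
Installment 5: opening $17,298.15; payment $2,594.72; balance $14,703.43
Installment 6: opening $14,703.43; payment $2,205.51; balance $12,497.92
Installment 7: opening $12,497.92; payment $1,874.68; balance $10,623.24
Installment 8: opening $10,623.24; payment $1,624.00; balance $8,999.24
Installment 9: opening $8,999.24; payment $1,624.00; balance $7,375.24
Installment 10: opening $7,375.24; payment $1,624.00; balance $5,751.24
Installment 11: opening $5,751.24; payment $1,624.00; balance $4,127.24
Installment 12: opening $4,127.24; payment $1,624.00; balance $2,503.24
Installment 13: opening $2,503.24; payment $1,624.00; balance $879.24
Installment 14: opening $879.24; payment $879.24; balance $0.00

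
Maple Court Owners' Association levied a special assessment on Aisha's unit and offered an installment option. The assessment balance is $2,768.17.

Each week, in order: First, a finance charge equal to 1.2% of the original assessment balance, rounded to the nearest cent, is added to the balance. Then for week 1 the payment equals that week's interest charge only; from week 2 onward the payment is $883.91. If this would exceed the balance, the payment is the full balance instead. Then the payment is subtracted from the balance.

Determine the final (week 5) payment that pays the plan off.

Week 1: $2,768.17 +$33.22 interest = $2,801.39; pay $33.22 → $2,768.17
Week 2: $2,768.17 +$33.22 interest = $2,801.39; pay $883.91 → $1,917.48
Week 3: $1,917.48 +$33.22 interest = $1,950.70; pay $883.91 → $1,066.79
Week 4: $1,066.79 +$33.22 interest = $1,100.01; pay $883.91 → $216.10
Week 5: $216.10 +$33.22 interest = $249.32; pay $249.32 → $0.00

$249.32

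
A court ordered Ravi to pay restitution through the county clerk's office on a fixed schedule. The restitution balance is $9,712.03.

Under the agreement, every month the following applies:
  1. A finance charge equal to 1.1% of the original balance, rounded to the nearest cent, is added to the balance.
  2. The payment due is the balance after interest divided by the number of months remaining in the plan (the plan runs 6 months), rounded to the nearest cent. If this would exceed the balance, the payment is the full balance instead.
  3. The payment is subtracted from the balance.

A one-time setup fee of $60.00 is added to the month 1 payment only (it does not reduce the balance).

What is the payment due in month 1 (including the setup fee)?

# | Opening | Interest | Payment | Fee | End bal
1 | $9,712.03 | $106.83 | $1,636.48 | $60.00 | $8,182.38

$1,696.48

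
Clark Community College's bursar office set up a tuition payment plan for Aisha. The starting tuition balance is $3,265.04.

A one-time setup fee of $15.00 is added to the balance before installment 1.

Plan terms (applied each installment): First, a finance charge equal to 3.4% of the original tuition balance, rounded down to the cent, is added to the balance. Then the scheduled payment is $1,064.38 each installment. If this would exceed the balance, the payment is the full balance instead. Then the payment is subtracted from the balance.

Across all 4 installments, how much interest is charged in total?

$444.04

Installment 1: opening $3,280.04; interest $111.01 → $3,391.05; payment $1,064.38; balance $2,326.67
Installment 2: opening $2,326.67; interest $111.01 → $2,437.68; payment $1,064.38; balance $1,373.30
Installment 3: opening $1,373.30; interest $111.01 → $1,484.31; payment $1,064.38; balance $419.93
Installment 4: opening $419.93; interest $111.01 → $530.94; payment $530.94; balance $0.00
Total interest: $111.01 + $111.01 + $111.01 + $111.01 = $444.04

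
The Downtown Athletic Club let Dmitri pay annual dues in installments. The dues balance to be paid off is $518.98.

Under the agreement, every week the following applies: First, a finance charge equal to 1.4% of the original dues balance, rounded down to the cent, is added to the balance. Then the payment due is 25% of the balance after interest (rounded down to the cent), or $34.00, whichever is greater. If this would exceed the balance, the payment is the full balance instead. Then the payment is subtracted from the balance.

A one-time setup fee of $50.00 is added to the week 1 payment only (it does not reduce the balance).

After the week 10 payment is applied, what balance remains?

$3.32

Week 1: $518.98 +$7.26 interest = $526.24; pay $131.56 (+ $50.00 fee) → $394.68
Week 2: $394.68 +$7.26 interest = $401.94; pay $100.48 → $301.46
Week 3: $301.46 +$7.26 interest = $308.72; pay $77.18 → $231.54
Week 4: $231.54 +$7.26 interest = $238.80; pay $59.70 → $179.10
Week 5: $179.10 +$7.26 interest = $186.36; pay $46.59 → $139.77
Week 6: $139.77 +$7.26 interest = $147.03; pay $36.75 → $110.28
Week 7: $110.28 +$7.26 interest = $117.54; pay $34.00 → $83.54
Week 8: $83.54 +$7.26 interest = $90.80; pay $34.00 → $56.80
Week 9: $56.80 +$7.26 interest = $64.06; pay $34.00 → $30.06
Week 10: $30.06 +$7.26 interest = $37.32; pay $34.00 → $3.32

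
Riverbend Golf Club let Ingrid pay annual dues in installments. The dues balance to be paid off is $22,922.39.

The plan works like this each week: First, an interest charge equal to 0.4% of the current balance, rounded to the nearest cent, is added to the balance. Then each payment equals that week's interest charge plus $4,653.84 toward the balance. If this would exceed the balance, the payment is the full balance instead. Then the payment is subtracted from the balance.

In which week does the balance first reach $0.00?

Week 1: opening $22,922.39; interest $91.69 → $23,014.08; payment $4,745.53; balance $18,268.55
Week 2: opening $18,268.55; interest $73.07 → $18,341.62; payment $4,726.91; balance $13,614.71
Week 3: opening $13,614.71; interest $54.46 → $13,669.17; payment $4,708.30; balance $8,960.87
Week 4: opening $8,960.87; interest $35.84 → $8,996.71; payment $4,689.68; balance $4,307.03
Week 5: opening $4,307.03; interest $17.23 → $4,324.26; payment $4,324.26; balance $0.00
Balance reaches $0.00 in week 5.

5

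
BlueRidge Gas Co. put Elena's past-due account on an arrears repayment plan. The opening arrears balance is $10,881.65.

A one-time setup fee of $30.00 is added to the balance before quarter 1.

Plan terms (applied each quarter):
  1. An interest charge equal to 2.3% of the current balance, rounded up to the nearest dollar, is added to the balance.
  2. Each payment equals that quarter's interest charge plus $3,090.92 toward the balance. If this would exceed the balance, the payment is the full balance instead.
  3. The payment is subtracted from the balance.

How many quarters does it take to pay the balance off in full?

# | Opening | Interest | Payment | End bal
1 | $10,911.65 | $251.00 | $3,341.92 | $7,820.73
2 | $7,820.73 | $180.00 | $3,270.92 | $4,729.81
3 | $4,729.81 | $109.00 | $3,199.92 | $1,638.89
4 | $1,638.89 | $38.00 | $1,676.89 | $0.00
Balance reaches $0.00 in quarter 4.

4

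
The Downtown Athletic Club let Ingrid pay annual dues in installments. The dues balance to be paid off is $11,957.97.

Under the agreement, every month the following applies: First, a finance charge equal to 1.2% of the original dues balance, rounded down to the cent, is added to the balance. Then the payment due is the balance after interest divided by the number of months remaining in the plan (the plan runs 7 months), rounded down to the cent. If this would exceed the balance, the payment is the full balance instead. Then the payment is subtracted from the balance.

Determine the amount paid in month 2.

$1,752.69

Month 1: opening $11,957.97; interest $143.49 → $12,101.46; payment $1,728.78; balance $10,372.68
Month 2: opening $10,372.68; interest $143.49 → $10,516.17; payment $1,752.69; balance $8,763.48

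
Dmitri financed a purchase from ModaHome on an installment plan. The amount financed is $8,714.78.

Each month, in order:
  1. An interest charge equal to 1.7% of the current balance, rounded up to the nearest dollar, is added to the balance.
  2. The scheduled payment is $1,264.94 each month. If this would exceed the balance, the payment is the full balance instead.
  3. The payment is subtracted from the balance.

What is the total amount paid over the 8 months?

$9,354.78

Month 1: $8,714.78 +$149.00 interest = $8,863.78; pay $1,264.94 → $7,598.84
Month 2: $7,598.84 +$130.00 interest = $7,728.84; pay $1,264.94 → $6,463.90
Month 3: $6,463.90 +$110.00 interest = $6,573.90; pay $1,264.94 → $5,308.96
Month 4: $5,308.96 +$91.00 interest = $5,399.96; pay $1,264.94 → $4,135.02
Month 5: $4,135.02 +$71.00 interest = $4,206.02; pay $1,264.94 → $2,941.08
Month 6: $2,941.08 +$50.00 interest = $2,991.08; pay $1,264.94 → $1,726.14
Month 7: $1,726.14 +$30.00 interest = $1,756.14; pay $1,264.94 → $491.20
Month 8: $491.20 +$9.00 interest = $500.20; pay $500.20 → $0.00
Total paid: $9,354.78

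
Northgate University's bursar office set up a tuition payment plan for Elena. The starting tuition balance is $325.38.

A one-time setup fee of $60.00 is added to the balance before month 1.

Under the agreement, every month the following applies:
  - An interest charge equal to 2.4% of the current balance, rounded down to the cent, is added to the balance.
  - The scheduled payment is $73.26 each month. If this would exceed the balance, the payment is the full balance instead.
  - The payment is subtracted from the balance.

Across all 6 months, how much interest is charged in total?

Month 1: opening $385.38; interest $9.24 → $394.62; payment $73.26; balance $321.36
Month 2: opening $321.36; interest $7.71 → $329.07; payment $73.26; balance $255.81
Month 3: opening $255.81; interest $6.13 → $261.94; payment $73.26; balance $188.68
Month 4: opening $188.68; interest $4.52 → $193.20; payment $73.26; balance $119.94
Month 5: opening $119.94; interest $2.87 → $122.81; payment $73.26; balance $49.55
Month 6: opening $49.55; interest $1.18 → $50.73; payment $50.73; balance $0.00
Total interest: $9.24 + $7.71 + $6.13 + $4.52 + $2.87 + $1.18 = $31.65

$31.65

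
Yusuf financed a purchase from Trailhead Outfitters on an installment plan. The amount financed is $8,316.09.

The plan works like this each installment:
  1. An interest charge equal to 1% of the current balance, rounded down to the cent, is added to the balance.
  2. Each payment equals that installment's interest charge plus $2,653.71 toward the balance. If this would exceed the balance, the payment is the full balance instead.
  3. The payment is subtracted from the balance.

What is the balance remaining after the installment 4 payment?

# | Opening | Interest | Payment | End bal
1 | $8,316.09 | $83.16 | $2,736.87 | $5,662.38
2 | $5,662.38 | $56.62 | $2,710.33 | $3,008.67
3 | $3,008.67 | $30.08 | $2,683.79 | $354.96
4 | $354.96 | $3.54 | $358.50 | $0.00

$0.00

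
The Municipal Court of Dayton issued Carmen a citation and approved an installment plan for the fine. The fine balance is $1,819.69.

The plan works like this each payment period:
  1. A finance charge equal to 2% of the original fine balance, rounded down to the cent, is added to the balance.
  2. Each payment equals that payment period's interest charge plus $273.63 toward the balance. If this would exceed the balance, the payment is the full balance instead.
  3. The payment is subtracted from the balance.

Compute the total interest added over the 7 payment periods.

Payment period 1: $1,819.69 +$36.39 interest = $1,856.08; pay $310.02 → $1,546.06
Payment period 2: $1,546.06 +$36.39 interest = $1,582.45; pay $310.02 → $1,272.43
Payment period 3: $1,272.43 +$36.39 interest = $1,308.82; pay $310.02 → $998.80
Payment period 4: $998.80 +$36.39 interest = $1,035.19; pay $310.02 → $725.17
Payment period 5: $725.17 +$36.39 interest = $761.56; pay $310.02 → $451.54
Payment period 6: $451.54 +$36.39 interest = $487.93; pay $310.02 → $177.91
Payment period 7: $177.91 +$36.39 interest = $214.30; pay $214.30 → $0.00
Total interest: $36.39 + $36.39 + $36.39 + $36.39 + $36.39 + $36.39 + $36.39 = $254.73

$254.73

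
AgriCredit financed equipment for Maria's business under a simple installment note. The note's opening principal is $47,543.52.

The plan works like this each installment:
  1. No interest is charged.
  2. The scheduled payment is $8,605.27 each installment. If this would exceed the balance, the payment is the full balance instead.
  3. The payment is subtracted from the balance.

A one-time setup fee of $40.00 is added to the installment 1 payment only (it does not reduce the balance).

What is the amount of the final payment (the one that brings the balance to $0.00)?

$4,517.17

Installment 1: $47,543.52 − $8,605.27 (+ $40.00 fee) → $38,938.25
Installment 2: $38,938.25 − $8,605.27 → $30,332.98
Installment 3: $30,332.98 − $8,605.27 → $21,727.71
Installment 4: $21,727.71 − $8,605.27 → $13,122.44
Installment 5: $13,122.44 − $8,605.27 → $4,517.17
Installment 6: $4,517.17 − $4,517.17 → $0.00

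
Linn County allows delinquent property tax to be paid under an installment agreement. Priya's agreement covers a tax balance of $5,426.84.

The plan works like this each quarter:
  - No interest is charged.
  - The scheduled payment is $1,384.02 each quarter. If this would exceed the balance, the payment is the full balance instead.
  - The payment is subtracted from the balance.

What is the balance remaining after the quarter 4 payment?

Quarter 1: opening $5,426.84; payment $1,384.02; balance $4,042.82
Quarter 2: opening $4,042.82; payment $1,384.02; balance $2,658.80
Quarter 3: opening $2,658.80; payment $1,384.02; balance $1,274.78
Quarter 4: opening $1,274.78; payment $1,274.78; balance $0.00

$0.00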